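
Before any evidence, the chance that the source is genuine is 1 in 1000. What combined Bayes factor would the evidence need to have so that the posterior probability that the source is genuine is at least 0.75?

2997

Prior odds = 0.001/0.999 = 1/999.
Target odds = 0.75/0.25 = 3.
Required Bayes factor = 3 ÷ (1/999) = 2997.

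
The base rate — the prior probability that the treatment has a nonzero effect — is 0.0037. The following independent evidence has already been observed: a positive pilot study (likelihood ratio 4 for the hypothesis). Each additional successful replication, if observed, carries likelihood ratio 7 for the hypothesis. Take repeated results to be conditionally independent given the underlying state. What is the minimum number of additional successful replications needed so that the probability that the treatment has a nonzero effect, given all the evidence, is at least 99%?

Prior odds = 0.0037/0.9963 = 37/9963.
Bayes factor of the evidence already in hand = 4.
Odds after that evidence = (37/9963) × 4 = 148/9963.
Target odds = 0.99/0.01 = 99.
Need 7ⁿ ≥ 99 ÷ (148/9963) = 986337/148.
7⁴ = 2401 falls short of 986337/148 but 7⁵ = 16807 reaches it, so n = 5.

5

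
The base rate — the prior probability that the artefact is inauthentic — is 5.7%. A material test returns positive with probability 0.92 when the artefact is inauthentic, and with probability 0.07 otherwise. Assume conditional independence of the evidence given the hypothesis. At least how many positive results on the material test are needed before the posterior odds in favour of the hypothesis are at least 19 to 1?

3

Prior odds: 0.057 ÷ 0.943 = 57/943.
Likelihood ratio of a positive result = 0.92/0.07 = 92/7.
Target odds = 19.
Require (92/7)ⁿ ≥ 19 ÷ (57/943) = 943/3.
(92/7)² = 8464/49 falls short of 943/3 but (92/7)³ = 778688/343 reaches it, so n = 3.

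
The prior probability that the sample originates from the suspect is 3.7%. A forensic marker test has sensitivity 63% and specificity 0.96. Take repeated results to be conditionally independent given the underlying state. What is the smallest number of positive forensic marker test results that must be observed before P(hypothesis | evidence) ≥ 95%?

3

Prior odds: 0.037 ÷ 0.963 = 37/963.
False-positive rate = 1 − 0.96 = 0.04; likelihood ratio of a positive = 0.63/0.04 = 15.75.
Target posterior odds = 0.95/0.05 = 19.
Require 15.75ⁿ ≥ 19 ÷ (37/963) = 18297/37.
15.75² = 248.0625 falls short of 18297/37 but 15.75³ = 3906.984375 reaches it, so n = 3.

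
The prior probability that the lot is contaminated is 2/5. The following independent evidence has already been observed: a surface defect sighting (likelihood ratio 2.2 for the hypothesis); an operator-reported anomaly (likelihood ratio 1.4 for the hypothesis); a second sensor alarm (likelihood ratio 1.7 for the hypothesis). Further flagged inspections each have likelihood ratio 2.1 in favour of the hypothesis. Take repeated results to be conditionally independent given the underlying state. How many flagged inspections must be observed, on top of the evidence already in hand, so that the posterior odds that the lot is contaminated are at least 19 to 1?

Prior odds = 0.4/0.6 = 2/3.
Combined Bayes factor of the evidence already in hand = 2.2 × 1.4 × 1.7 = 5.236.
Odds after that evidence = (2/3) × 5.236 = 1309/375.
Target odds = 19.
Need 2.1ⁿ ≥ 19 ÷ (1309/375) = 7125/1309.
2.1² = 4.41 falls short of 7125/1309 but 2.1³ = 9.261 reaches it, so n = 3.

3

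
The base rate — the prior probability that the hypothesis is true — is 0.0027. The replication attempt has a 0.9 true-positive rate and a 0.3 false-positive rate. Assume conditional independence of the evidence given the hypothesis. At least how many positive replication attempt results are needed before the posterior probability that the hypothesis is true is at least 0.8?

Prior odds: 0.0027 ÷ 0.9973 = 27/9973.
Likelihood ratio of a positive result = 0.9/0.3 = 3.
Target odds: 0.8 ÷ 0.2 = 4.
Require 3ⁿ ≥ 4 ÷ (27/9973) = 39892/27.
3⁶ = 729 falls short of 39892/27 but 3⁷ = 2187 reaches it, so n = 7.

7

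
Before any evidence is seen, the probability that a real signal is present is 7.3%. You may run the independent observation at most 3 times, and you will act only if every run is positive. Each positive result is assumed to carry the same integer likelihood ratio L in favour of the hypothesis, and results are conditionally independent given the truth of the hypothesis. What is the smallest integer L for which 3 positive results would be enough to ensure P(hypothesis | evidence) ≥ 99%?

Prior odds = 0.073/0.927 = 73/927.
Target odds = 0.99/0.01 = 99.
Need L³ ≥ 99 ÷ (73/927) = 91773/73.
10³ = 1000 < 91773/73 ≤ 1331 = 11³, so L = 11.

11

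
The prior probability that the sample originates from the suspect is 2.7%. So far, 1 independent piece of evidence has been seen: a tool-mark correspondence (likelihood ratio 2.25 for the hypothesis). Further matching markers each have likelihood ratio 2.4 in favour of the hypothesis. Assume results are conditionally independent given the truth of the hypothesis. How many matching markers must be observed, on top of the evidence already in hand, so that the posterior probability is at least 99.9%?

12

Prior odds = 0.027/0.973 = 27/973.
Bayes factor of the evidence already in hand = 2.25.
Odds after that evidence = (27/973) × 2.25 = 243/3892.
Target odds = 0.999/0.001 = 999.
Need 2.4ⁿ ≥ 999 ÷ (243/3892) = 144004/9.
2.4¹¹ ≈15216.8 falls short of 144004/9 but 2.4¹² ≈36520.3 reaches it, so n = 12.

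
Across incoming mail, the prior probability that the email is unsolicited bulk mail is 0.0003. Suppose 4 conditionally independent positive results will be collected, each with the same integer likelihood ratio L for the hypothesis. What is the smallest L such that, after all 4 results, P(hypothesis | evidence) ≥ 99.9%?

Prior odds = 0.0003/0.9997 = 3/9997.
Target odds = 0.999/0.001 = 999.
Need L⁴ ≥ 999 ÷ (3/9997) = 3329001.
42⁴ = 3111696 < 3329001 ≤ 3418801 = 43⁴, so L = 43.

43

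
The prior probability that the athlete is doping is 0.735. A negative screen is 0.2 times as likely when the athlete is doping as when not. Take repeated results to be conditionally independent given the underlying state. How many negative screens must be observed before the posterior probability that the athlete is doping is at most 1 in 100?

Prior odds: 0.735 ÷ 0.265 = 147/53.
Likelihood ratio per negative screen = 0.2.
Target odds: 0.01 ÷ 0.99 = 1/99.
Require 0.2ⁿ ≤ 1/99 ÷ (147/53) = 53/14553.
0.2³ = 0.008 is still above 53/14553 but 0.2⁴ = 0.0016 is at or below it, so n = 4.

4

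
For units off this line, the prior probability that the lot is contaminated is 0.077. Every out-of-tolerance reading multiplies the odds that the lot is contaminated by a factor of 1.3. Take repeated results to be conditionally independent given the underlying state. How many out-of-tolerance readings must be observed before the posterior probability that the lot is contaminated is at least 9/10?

Prior odds = 0.077/0.923 = 77/923.
Likelihood ratio per out-of-tolerance reading = 1.3.
Target odds: 0.9 ÷ 0.1 = 9.
Need (77/923) × 1.3ⁿ ≥ 9, i.e. 1.3ⁿ ≥ 8307/77.
1.3¹⁷ ≈86.5042 falls short of 8307/77 but 1.3¹⁸ ≈112.455 reaches it, so n = 18.

18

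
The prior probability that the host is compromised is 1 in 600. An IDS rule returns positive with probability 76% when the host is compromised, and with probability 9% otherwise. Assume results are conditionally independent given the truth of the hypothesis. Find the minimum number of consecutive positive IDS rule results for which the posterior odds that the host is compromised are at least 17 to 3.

Prior odds: (1/600) ÷ (599/600) = 1/599.
Likelihood ratio of a positive result = 0.76/0.09 = 76/9.
Target odds = 17/3.
Require (76/9)ⁿ ≥ 17/3 ÷ (1/599) = 10183/3.
(76/9)³ = 438976/729 falls short of 10183/3 but (76/9)⁴ = 33362176/6561 reaches it, so n = 4.

4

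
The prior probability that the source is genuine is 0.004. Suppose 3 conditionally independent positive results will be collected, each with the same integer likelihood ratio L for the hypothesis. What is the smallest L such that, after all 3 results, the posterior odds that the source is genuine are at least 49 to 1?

24

Prior odds = 0.004/0.996 = 1/249.
Target odds = 49.
Need L³ ≥ 49 ÷ (1/249) = 12201.
23³ = 12167 < 12201 ≤ 13824 = 24³, so L = 24.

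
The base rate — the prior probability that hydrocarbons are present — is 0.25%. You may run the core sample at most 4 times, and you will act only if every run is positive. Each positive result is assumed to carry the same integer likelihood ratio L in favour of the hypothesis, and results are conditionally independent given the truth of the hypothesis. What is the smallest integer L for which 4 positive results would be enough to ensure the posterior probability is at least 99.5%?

17

Prior odds = 0.0025/0.9975 = 1/399.
Target odds = 0.995/0.005 = 199.
Need L⁴ ≥ 199 ÷ (1/399) = 79401.
16⁴ = 65536 < 79401 ≤ 83521 = 17⁴, so L = 17.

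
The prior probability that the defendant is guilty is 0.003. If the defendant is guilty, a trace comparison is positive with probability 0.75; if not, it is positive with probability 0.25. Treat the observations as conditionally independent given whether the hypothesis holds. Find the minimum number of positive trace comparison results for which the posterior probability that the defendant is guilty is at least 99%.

Prior odds = 0.003/0.997 = 3/997.
Likelihood ratio of a positive = 0.75/0.25 = 3.
Target posterior odds = 0.99/0.01 = 99.
Require 3ⁿ ≥ 99 ÷ (3/997) = 32901.
3⁹ = 19683 falls short of 32901 but 3¹⁰ = 59049 reaches it, so n = 10.

10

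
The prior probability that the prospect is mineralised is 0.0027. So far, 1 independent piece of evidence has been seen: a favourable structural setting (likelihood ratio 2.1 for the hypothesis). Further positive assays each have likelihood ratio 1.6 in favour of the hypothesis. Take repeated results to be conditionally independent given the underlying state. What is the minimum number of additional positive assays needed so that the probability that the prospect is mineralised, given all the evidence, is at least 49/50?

Prior odds = 0.0027/0.9973 = 27/9973.
Bayes factor of the evidence already in hand = 2.1.
Odds after that evidence = (27/9973) × 2.1 = 567/99730.
Target odds = 0.98/0.02 = 49.
Need 1.6ⁿ ≥ 49 ÷ (567/99730) = 698110/81.
1.6¹⁹ ≈7555.79 falls short of 698110/81 but 1.6²⁰ ≈12089.3 reaches it, so n = 20.

20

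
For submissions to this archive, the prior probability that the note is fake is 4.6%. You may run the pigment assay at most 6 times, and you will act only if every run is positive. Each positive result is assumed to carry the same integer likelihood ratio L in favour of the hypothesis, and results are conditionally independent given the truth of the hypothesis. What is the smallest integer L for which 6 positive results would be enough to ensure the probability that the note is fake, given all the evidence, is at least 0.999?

6

Prior odds = 0.046/0.954 = 23/477.
Target odds = 0.999/0.001 = 999.
Need L⁶ ≥ 999 ÷ (23/477) = 476523/23.
5⁶ = 15625 < 476523/23 ≤ 46656 = 6⁶, so L = 6.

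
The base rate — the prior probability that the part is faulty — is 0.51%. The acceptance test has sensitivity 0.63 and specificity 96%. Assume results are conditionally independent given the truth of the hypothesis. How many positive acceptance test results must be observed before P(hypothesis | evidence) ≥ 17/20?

3

Prior odds: 0.0051 ÷ 0.9949 = 51/9949.
False-positive rate = 1 − 0.96 = 0.04; likelihood ratio of a positive = 0.63/0.04 = 15.75.
Target posterior odds = 0.85/0.15 = 17/3.
Require 15.75ⁿ ≥ 17/3 ÷ (51/9949) = 9949/9.
15.75² = 248.0625 falls short of 9949/9 but 15.75³ = 3906.984375 reaches it, so n = 3.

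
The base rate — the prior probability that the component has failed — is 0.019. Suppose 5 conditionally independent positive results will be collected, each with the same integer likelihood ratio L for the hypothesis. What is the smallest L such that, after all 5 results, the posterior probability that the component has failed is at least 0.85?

4

Prior odds = 0.019/0.981 = 19/981.
Target odds = 0.85/0.15 = 17/3.
Need L⁵ ≥ 17/3 ÷ (19/981) = 5559/19.
3⁵ = 243 < 5559/19 ≤ 1024 = 4⁵, so L = 4.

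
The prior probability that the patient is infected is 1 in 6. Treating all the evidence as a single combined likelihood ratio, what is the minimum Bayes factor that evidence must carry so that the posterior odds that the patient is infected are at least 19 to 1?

Prior odds = (1/6)/(5/6) = 0.2.
Target odds = 19.
Required Bayes factor = 19 ÷ 0.2 = 95.

95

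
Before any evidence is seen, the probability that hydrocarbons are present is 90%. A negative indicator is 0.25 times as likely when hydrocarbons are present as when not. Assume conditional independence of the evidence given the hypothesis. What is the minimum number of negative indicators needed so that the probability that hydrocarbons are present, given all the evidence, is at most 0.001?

7

Prior odds: 0.9 ÷ 0.1 = 9.
Likelihood ratio per negative indicator = 0.25.
Target odds: 0.001 ÷ 0.999 = 1/999.
Need 9 × 0.25ⁿ ≤ 1/999, i.e. 0.25ⁿ ≤ 1/8991.
0.25⁶ = 1/4096 is still above 1/8991 but 0.25⁷ = 1/16384 is at or below it, so n = 7.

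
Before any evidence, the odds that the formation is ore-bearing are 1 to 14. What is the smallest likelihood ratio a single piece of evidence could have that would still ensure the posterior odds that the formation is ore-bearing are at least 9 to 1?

126

Prior odds = 1/14.
Target odds = 9.
Required Bayes factor = 9 ÷ (1/14) = 126.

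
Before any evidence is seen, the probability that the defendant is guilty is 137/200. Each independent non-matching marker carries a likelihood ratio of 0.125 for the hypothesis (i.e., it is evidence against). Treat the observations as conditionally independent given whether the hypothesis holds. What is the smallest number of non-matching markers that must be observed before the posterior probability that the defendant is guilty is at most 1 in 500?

4

Prior odds: 0.685 ÷ 0.315 = 137/63.
Likelihood ratio per non-matching marker = 0.125.
Target odds: 0.002 ÷ 0.998 = 1/499.
Need (137/63) × 0.125ⁿ ≤ 1/499, i.e. 0.125ⁿ ≤ 63/68363.
0.125³ = 0.001953125 is still above 63/68363 but 0.125⁴ = 1/4096 is at or below it, so n = 4.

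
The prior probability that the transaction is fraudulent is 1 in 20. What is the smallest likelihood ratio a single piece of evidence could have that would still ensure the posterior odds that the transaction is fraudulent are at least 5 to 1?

Prior odds = 0.05/0.95 = 1/19.
Target odds = 5.
Required Bayes factor = 5 ÷ (1/19) = 95.

95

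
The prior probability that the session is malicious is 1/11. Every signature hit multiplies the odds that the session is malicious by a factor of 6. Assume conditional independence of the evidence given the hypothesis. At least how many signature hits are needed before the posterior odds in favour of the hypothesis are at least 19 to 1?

3

Prior odds: (1/11) ÷ (10/11) = 0.1.
Likelihood ratio per signature hit = 6.
Target odds = 19.
Require 6ⁿ ≥ 19 ÷ 0.1 = 190.
6² = 36 falls short of 190 but 6³ = 216 reaches it, so n = 3.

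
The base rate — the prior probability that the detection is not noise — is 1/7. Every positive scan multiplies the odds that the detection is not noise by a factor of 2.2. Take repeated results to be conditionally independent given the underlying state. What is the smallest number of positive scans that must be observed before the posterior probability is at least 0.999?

12

Prior odds = (1/7)/(6/7) = 1/6.
Likelihood ratio per positive scan = 2.2.
Target posterior odds = 0.999/0.001 = 999.
Require 2.2ⁿ ≥ 999 ÷ (1/6) = 5994.
2.2¹¹ ≈5843.18 falls short of 5994 but 2.2¹² ≈12855 reaches it, so n = 12.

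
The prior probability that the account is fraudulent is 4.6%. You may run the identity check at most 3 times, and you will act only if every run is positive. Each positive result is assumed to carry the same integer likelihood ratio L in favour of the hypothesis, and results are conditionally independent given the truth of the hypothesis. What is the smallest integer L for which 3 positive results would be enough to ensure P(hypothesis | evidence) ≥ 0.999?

Prior odds = 0.046/0.954 = 23/477.
Target odds = 0.999/0.001 = 999.
Need L³ ≥ 999 ÷ (23/477) = 476523/23.
27³ = 19683 < 476523/23 ≤ 21952 = 28³, so L = 28.

28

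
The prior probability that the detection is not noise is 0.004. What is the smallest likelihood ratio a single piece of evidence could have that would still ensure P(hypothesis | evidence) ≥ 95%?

4731

Prior odds = 0.004/0.996 = 1/249.
Target odds = 0.95/0.05 = 19.
Required Bayes factor = 19 ÷ (1/249) = 4731.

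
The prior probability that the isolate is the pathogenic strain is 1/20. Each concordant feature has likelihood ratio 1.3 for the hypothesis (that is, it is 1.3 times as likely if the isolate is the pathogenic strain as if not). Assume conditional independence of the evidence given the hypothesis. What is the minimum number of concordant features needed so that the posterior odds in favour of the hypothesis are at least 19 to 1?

23

Prior odds = 0.05/0.95 = 1/19.
Likelihood ratio per concordant feature = 1.3.
Target odds = 19.
Require 1.3ⁿ ≥ 19 ÷ (1/19) = 361.
1.3²² ≈321.184 falls short of 361 but 1.3²³ ≈417.539 reaches it, so n = 23.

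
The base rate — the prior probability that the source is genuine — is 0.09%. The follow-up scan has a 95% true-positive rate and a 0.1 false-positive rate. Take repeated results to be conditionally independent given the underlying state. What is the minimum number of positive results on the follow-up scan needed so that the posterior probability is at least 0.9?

Prior odds: 0.0009 ÷ 0.9991 = 9/9991.
Likelihood ratio of a positive result = 0.95/0.1 = 9.5.
Target posterior odds = 0.9/0.1 = 9.
Need (9/9991) × 9.5ⁿ ≥ 9, i.e. 9.5ⁿ ≥ 9991.
9.5⁴ = 8145.0625 falls short of 9991 but 9.5⁵ = 77378.09375 reaches it, so n = 5.

5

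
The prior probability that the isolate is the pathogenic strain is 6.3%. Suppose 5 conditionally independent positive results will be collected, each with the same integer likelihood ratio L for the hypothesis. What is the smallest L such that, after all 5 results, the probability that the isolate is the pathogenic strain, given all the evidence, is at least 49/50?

Prior odds = 0.063/0.937 = 63/937.
Target odds = 0.98/0.02 = 49.
Need L⁵ ≥ 49 ÷ (63/937) = 6559/9.
3⁵ = 243 < 6559/9 ≤ 1024 = 4⁵, so L = 4.

4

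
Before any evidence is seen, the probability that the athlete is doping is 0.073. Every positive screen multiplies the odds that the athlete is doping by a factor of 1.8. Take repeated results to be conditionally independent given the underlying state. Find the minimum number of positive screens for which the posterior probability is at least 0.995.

14

Prior odds = 0.073/0.927 = 73/927.
Likelihood ratio per positive screen = 1.8.
Target odds: 0.995 ÷ 0.005 = 199.
Require 1.8ⁿ ≥ 199 ÷ (73/927) = 184473/73.
1.8¹³ ≈2082.3 falls short of 184473/73 but 1.8¹⁴ ≈3748.13 reaches it, so n = 14.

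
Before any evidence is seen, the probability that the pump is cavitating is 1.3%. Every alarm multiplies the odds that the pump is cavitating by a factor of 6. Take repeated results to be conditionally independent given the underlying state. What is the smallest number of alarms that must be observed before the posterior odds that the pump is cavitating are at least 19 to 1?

5

Prior odds = 0.013/0.987 = 13/987.
Likelihood ratio per alarm = 6.
Target odds = 19.
Need (13/987) × 6ⁿ ≥ 19, i.e. 6ⁿ ≥ 18753/13.
6⁴ = 1296 falls short of 18753/13 but 6⁵ = 7776 reaches it, so n = 5.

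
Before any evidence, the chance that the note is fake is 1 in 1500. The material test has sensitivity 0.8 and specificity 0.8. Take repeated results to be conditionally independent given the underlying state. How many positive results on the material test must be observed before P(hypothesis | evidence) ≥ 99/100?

Prior odds = (1/1500)/(1499/1500) = 1/1499.
False-positive rate = 1 − 0.8 = 0.2; likelihood ratio of a positive = 0.8/0.2 = 4.
Target odds: 0.99 ÷ 0.01 = 99.
Need (1/1499) × 4ⁿ ≥ 99, i.e. 4ⁿ ≥ 148401.
4⁸ = 65536 falls short of 148401 but 4⁹ = 262144 reaches it, so n = 9.

9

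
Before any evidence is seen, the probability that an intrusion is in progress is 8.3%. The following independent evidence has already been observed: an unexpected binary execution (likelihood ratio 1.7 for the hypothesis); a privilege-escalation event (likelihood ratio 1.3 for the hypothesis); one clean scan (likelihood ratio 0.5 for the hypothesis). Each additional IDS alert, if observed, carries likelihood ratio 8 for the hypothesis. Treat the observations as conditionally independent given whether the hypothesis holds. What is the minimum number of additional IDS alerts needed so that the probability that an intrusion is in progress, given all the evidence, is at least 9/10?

3

Prior odds = 0.083/0.917 = 83/917.
Combined Bayes factor of the evidence already in hand = 1.7 × 1.3 × 0.5 = 1.105.
Odds after that evidence = (83/917) × 1.105 = 18343/183400.
Target odds = 0.9/0.1 = 9.
Need 8ⁿ ≥ 9 ÷ (18343/183400) = 1650600/18343.
8² = 64 falls short of 1650600/18343 but 8³ = 512 reaches it, so n = 3.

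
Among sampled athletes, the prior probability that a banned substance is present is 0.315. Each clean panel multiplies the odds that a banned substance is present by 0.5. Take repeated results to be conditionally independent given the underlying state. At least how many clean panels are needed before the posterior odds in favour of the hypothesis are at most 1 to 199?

7

Prior odds = 0.315/0.685 = 63/137.
Likelihood ratio per clean panel = 0.5.
Target odds = 1/199.
Need (63/137) × 0.5ⁿ ≤ 1/199, i.e. 0.5ⁿ ≤ 137/12537.
0.5⁶ = 0.015625 is still above 137/12537 but 0.5⁷ = 0.0078125 is at or below it, so n = 7.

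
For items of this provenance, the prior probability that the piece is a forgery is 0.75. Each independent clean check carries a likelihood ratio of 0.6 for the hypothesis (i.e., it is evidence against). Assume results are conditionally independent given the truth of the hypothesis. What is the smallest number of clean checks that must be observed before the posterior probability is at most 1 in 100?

Prior odds: 0.75 ÷ 0.25 = 3.
Likelihood ratio per clean check = 0.6.
Target posterior odds = 0.01/0.99 = 1/99.
Need 3 × 0.6ⁿ ≤ 1/99, i.e. 0.6ⁿ ≤ 1/297.
0.6¹¹ = 177147/48828125 is still above 1/297 but 0.6¹² = 531441/244140625 is at or below it, so n = 12.

12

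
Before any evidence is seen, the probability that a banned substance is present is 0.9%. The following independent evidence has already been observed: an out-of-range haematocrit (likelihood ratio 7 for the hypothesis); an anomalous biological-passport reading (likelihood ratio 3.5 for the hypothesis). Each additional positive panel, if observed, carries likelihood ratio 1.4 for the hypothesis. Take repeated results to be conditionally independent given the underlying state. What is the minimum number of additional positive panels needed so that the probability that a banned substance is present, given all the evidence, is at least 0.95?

Prior odds = 0.009/0.991 = 9/991.
Combined Bayes factor of the evidence already in hand = 7 × 3.5 = 24.5.
Odds after that evidence = (9/991) × 24.5 = 441/1982.
Target odds = 0.95/0.05 = 19.
Need 1.4ⁿ ≥ 19 ÷ (441/1982) = 37658/441.
1.4¹³ ≈79.3715 falls short of 37658/441 but 1.4¹⁴ ≈111.12 reaches it, so n = 14.

14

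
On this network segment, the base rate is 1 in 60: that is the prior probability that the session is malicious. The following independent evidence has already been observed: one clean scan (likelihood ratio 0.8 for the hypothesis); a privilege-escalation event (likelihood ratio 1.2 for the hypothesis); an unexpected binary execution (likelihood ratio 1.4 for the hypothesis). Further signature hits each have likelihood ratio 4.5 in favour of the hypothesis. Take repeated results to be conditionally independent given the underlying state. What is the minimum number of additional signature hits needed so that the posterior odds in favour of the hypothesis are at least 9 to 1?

4

Prior odds = (1/60)/(59/60) = 1/59.
Combined Bayes factor of the evidence already in hand = 0.8 × 1.2 × 1.4 = 1.344.
Odds after that evidence = (1/59) × 1.344 = 168/7375.
Target odds = 9.
Need 4.5ⁿ ≥ 9 ÷ (168/7375) = 22125/56.
4.5³ = 91.125 falls short of 22125/56 but 4.5⁴ = 410.0625 reaches it, so n = 4.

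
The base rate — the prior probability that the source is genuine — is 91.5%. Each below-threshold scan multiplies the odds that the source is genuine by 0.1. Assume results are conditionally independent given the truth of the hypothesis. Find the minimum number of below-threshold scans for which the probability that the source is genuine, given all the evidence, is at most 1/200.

4

Prior odds = 0.915/0.085 = 183/17.
Likelihood ratio per below-threshold scan = 0.1.
Target odds: 0.005 ÷ 0.995 = 1/199.
Need (183/17) × 0.1ⁿ ≤ 1/199, i.e. 0.1ⁿ ≤ 17/36417.
0.1³ = 0.001 is still above 17/36417 but 0.1⁴ = 0.0001 is at or below it, so n = 4.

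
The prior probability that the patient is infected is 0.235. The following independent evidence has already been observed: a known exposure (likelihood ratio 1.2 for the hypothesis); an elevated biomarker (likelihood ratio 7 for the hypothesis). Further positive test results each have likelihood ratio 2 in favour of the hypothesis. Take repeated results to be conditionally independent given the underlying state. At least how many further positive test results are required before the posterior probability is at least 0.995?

7

Prior odds = 0.235/0.765 = 47/153.
Combined Bayes factor of the evidence already in hand = 1.2 × 7 = 8.4.
Odds after that evidence = (47/153) × 8.4 = 658/255.
Target odds = 0.995/0.005 = 199.
Need 2ⁿ ≥ 199 ÷ (658/255) = 50745/658.
2⁶ = 64 falls short of 50745/658 but 2⁷ = 128 reaches it, so n = 7.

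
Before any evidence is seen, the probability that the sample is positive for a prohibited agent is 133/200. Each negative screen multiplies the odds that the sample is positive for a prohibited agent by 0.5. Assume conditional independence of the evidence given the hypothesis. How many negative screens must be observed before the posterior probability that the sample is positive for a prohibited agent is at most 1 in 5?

3

Prior odds: 0.665 ÷ 0.335 = 133/67.
Likelihood ratio per negative screen = 0.5.
Target posterior odds = 0.2/0.8 = 0.25.
Require 0.5ⁿ ≤ 0.25 ÷ (133/67) = 67/532.
0.5² = 0.25 is still above 67/532 but 0.5³ = 0.125 is at or below it, so n = 3.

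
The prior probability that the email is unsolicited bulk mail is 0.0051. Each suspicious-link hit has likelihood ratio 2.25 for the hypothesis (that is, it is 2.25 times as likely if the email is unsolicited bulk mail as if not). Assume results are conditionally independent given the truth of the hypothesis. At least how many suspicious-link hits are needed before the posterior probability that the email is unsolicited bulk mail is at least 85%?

Prior odds: 0.0051 ÷ 0.9949 = 51/9949.
Likelihood ratio per suspicious-link hit = 2.25.
Target odds: 0.85 ÷ 0.15 = 17/3.
Require 2.25ⁿ ≥ 17/3 ÷ (51/9949) = 9949/9.
2.25⁸ = 43046721/65536 falls short of 9949/9 but 2.25⁹ = 387420489/262144 reaches it, so n = 9.

9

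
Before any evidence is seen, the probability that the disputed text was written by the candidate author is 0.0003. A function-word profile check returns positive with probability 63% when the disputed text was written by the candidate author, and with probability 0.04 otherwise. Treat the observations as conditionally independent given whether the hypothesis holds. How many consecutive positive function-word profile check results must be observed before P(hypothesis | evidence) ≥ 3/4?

Prior odds: 0.0003 ÷ 0.9997 = 3/9997.
Likelihood ratio of a positive result = 0.63/0.04 = 15.75.
Target posterior odds = 0.75/0.25 = 3.
Require 15.75ⁿ ≥ 3 ÷ (3/9997) = 9997.
15.75³ = 3906.984375 falls short of 9997 but 15.75⁴ = 15752961/256 reaches it, so n = 4.

4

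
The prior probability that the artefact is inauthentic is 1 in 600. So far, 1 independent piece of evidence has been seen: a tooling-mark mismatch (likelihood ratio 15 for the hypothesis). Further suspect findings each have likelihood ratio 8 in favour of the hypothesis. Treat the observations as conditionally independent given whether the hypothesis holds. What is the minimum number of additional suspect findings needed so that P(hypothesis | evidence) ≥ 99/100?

Prior odds = (1/600)/(599/600) = 1/599.
Bayes factor of the evidence already in hand = 15.
Odds after that evidence = (1/599) × 15 = 15/599.
Target odds = 0.99/0.01 = 99.
Need 8ⁿ ≥ 99 ÷ (15/599) = 3953.4.
8³ = 512 falls short of 3953.4 but 8⁴ = 4096 reaches it, so n = 4.

4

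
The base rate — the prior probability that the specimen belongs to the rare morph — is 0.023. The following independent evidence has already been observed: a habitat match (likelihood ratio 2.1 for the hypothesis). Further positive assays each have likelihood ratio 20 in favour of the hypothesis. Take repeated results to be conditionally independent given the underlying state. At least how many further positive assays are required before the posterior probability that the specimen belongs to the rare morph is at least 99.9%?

4

Prior odds = 0.023/0.977 = 23/977.
Bayes factor of the evidence already in hand = 2.1.
Odds after that evidence = (23/977) × 2.1 = 483/9770.
Target odds = 0.999/0.001 = 999.
Need 20ⁿ ≥ 999 ÷ (483/9770) = 3253410/161.
20³ = 8000 falls short of 3253410/161 but 20⁴ = 160000 reaches it, so n = 4.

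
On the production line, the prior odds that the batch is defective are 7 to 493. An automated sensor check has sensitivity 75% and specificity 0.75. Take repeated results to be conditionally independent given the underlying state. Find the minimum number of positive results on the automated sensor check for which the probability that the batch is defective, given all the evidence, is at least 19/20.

Prior odds = 7/493.
False-positive rate = 1 − 0.75 = 0.25; likelihood ratio of a positive = 0.75/0.25 = 3.
Target odds: 0.95 ÷ 0.05 = 19.
Need (7/493) × 3ⁿ ≥ 19, i.e. 3ⁿ ≥ 9367/7.
3⁶ = 729 falls short of 9367/7 but 3⁷ = 2187 reaches it, so n = 7.

7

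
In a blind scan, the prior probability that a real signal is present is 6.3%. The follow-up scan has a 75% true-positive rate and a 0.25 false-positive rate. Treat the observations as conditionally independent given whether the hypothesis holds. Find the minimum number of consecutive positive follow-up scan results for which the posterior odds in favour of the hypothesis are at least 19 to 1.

6

Prior odds = 0.063/0.937 = 63/937.
Likelihood ratio of a positive result = 0.75/0.25 = 3.
Target odds = 19.
Need (63/937) × 3ⁿ ≥ 19, i.e. 3ⁿ ≥ 17803/63.
3⁵ = 243 falls short of 17803/63 but 3⁶ = 729 reaches it, so n = 6.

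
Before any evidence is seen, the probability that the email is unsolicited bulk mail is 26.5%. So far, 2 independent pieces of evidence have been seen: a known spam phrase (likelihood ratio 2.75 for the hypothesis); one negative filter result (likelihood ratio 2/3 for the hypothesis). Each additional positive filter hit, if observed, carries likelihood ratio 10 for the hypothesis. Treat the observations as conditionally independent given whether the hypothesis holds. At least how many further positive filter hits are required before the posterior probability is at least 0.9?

2

Prior odds = 0.265/0.735 = 53/147.
Combined Bayes factor of the evidence already in hand = 2.75 × (2/3) = 11/6.
Odds after that evidence = (53/147) × 11/6 = 583/882.
Target odds = 0.9/0.1 = 9.
Need 10ⁿ ≥ 9 ÷ (583/882) = 7938/583.
10¹ = 10 falls short of 7938/583 but 10² = 100 reaches it, so n = 2.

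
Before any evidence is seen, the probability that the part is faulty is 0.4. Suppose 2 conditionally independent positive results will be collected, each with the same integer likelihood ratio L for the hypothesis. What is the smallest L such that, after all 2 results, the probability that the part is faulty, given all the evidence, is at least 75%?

Prior odds = 0.4/0.6 = 2/3.
Target odds = 0.75/0.25 = 3.
Need L² ≥ 3 ÷ (2/3) = 4.5.
2² = 4 < 4.5 ≤ 9 = 3², so L = 3.

3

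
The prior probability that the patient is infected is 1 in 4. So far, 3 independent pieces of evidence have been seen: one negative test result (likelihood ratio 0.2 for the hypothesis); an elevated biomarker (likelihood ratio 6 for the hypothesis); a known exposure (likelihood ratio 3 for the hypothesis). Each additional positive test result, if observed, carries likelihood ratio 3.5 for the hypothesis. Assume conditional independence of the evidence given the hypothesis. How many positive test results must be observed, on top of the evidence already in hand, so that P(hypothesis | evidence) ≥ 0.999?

Prior odds = 0.25/0.75 = 1/3.
Combined Bayes factor of the evidence already in hand = 0.2 × 6 × 3 = 3.6.
Odds after that evidence = (1/3) × 3.6 = 1.2.
Target odds = 0.999/0.001 = 999.
Need 3.5ⁿ ≥ 999 ÷ 1.2 = 832.5.
3.5⁵ = 525.21875 falls short of 832.5 but 3.5⁶ = 1838.265625 reaches it, so n = 6.

6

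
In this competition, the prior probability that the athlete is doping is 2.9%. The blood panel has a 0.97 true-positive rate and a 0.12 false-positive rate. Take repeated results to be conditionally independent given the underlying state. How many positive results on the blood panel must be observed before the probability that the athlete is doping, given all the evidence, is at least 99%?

4

Prior odds = 0.029/0.971 = 29/971.
Likelihood ratio of a positive result = 0.97/0.12 = 97/12.
Target posterior odds = 0.99/0.01 = 99.
Require (97/12)ⁿ ≥ 99 ÷ (29/971) = 96129/29.
(97/12)³ = 912673/1728 falls short of 96129/29 but (97/12)⁴ = 88529281/20736 reaches it, so n = 4.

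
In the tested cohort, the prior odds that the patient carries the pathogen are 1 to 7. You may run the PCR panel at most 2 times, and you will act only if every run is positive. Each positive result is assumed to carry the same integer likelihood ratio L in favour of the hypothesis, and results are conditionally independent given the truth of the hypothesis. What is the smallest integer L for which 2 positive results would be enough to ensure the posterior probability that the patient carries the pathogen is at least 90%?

8

Prior odds = 1/7.
Target odds = 0.9/0.1 = 9.
Need L² ≥ 9 ÷ (1/7) = 63.
7² = 49 < 63 ≤ 64 = 8², so L = 8.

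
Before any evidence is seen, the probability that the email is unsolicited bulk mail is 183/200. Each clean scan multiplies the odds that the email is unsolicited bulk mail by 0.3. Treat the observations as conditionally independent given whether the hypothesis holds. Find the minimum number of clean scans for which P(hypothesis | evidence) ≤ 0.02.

Prior odds: 0.915 ÷ 0.085 = 183/17.
Likelihood ratio per clean scan = 0.3.
Target posterior odds = 0.02/0.98 = 1/49.
Need (183/17) × 0.3ⁿ ≤ 1/49, i.e. 0.3ⁿ ≤ 17/8967.
0.3⁵ = 243/100000 is still above 17/8967 but 0.3⁶ = 729/1000000 is at or below it, so n = 6.

6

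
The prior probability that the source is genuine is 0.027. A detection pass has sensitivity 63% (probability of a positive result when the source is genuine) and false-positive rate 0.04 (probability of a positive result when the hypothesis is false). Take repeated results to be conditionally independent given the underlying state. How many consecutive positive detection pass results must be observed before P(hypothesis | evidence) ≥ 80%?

Prior odds: 0.027 ÷ 0.973 = 27/973.
Likelihood ratio of a positive result = 0.63/0.04 = 15.75.
Target odds: 0.8 ÷ 0.2 = 4.
Require 15.75ⁿ ≥ 4 ÷ (27/973) = 3892/27.
15.75¹ = 15.75 falls short of 3892/27 but 15.75² = 248.0625 reaches it, so n = 2.

2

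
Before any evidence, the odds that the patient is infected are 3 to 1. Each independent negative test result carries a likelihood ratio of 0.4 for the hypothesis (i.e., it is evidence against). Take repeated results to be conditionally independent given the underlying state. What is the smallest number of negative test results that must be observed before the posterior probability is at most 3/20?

4

Prior odds = 3.
Likelihood ratio per negative test result = 0.4.
Target odds: 0.15 ÷ 0.85 = 3/17.
Require 0.4ⁿ ≤ 3/17 ÷ 3 = 1/17.
0.4³ = 0.064 is still above 1/17 but 0.4⁴ = 0.0256 is at or below it, so n = 4.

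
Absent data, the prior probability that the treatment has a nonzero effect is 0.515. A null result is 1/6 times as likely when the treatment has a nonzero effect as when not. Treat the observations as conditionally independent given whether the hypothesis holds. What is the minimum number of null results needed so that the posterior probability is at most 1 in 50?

Prior odds = 0.515/0.485 = 103/97.
Likelihood ratio per null result = 1/6.
Target odds: 0.02 ÷ 0.98 = 1/49.
Require (1/6)ⁿ ≤ 1/49 ÷ (103/97) = 97/5047.
(1/6)² = 1/36 is still above 97/5047 but (1/6)³ = 1/216 is at or below it, so n = 3.

3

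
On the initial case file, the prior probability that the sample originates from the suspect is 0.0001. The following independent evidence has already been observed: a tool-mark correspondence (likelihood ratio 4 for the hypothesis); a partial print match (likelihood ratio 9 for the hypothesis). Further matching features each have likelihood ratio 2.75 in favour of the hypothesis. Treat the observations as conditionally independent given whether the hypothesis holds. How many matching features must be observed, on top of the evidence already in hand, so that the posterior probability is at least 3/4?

7

Prior odds = 0.0001/0.9999 = 1/9999.
Combined Bayes factor of the evidence already in hand = 4 × 9 = 36.
Odds after that evidence = (1/9999) × 36 = 4/1111.
Target odds = 0.75/0.25 = 3.
Need 2.75ⁿ ≥ 3 ÷ (4/1111) = 833.25.
2.75⁶ = 1771561/4096 falls short of 833.25 but 2.75⁷ = 19487171/16384 reaches it, so n = 7.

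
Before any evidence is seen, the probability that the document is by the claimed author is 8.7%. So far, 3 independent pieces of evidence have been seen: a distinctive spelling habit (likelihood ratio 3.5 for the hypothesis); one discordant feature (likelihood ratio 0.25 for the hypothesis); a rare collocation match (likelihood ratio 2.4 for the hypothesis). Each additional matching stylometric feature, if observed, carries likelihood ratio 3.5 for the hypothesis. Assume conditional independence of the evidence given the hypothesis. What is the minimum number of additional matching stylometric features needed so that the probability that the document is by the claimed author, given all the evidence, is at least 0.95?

Prior odds = 0.087/0.913 = 87/913.
Combined Bayes factor of the evidence already in hand = 3.5 × 0.25 × 2.4 = 2.1.
Odds after that evidence = (87/913) × 2.1 = 1827/9130.
Target odds = 0.95/0.05 = 19.
Need 3.5ⁿ ≥ 19 ÷ (1827/9130) = 173470/1827.
3.5³ = 42.875 falls short of 173470/1827 but 3.5⁴ = 150.0625 reaches it, so n = 4.

4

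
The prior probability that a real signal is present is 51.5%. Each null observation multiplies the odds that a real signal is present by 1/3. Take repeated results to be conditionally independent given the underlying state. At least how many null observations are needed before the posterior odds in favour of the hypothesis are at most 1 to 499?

6

Prior odds: 0.515 ÷ 0.485 = 103/97.
Likelihood ratio per null observation = 1/3.
Target odds = 1/499.
Require (1/3)ⁿ ≤ 1/499 ÷ (103/97) = 97/51397.
(1/3)⁵ = 1/243 is still above 97/51397 but (1/3)⁶ = 1/729 is at or below it, so n = 6.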